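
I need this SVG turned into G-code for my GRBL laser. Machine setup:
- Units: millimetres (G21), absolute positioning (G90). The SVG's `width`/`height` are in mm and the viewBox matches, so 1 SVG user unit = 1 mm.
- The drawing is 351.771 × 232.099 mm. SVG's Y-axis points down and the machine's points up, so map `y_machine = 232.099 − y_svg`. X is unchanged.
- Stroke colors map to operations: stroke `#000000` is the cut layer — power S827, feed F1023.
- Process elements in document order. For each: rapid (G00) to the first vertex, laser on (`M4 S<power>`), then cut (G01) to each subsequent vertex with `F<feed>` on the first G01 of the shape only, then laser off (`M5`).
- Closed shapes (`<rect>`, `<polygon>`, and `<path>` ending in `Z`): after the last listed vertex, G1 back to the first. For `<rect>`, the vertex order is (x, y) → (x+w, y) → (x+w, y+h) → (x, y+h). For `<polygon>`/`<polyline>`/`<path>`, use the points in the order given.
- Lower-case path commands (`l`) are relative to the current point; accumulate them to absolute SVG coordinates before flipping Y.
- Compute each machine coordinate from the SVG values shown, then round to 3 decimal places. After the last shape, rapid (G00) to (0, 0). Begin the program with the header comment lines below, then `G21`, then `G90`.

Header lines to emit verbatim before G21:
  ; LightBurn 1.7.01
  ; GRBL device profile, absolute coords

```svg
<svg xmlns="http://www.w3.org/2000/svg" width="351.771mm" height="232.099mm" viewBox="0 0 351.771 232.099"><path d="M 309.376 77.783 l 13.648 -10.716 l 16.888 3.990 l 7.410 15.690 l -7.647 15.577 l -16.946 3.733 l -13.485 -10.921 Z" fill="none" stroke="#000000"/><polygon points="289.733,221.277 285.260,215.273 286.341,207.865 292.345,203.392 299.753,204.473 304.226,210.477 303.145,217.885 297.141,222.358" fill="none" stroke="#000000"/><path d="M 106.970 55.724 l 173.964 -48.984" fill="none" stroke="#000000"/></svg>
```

Since the viewBox matches the mm dimensions, user units are millimetres directly. The only transform is the Y-flip y_m = 232.099 − y_svg.

Shape 1 is a regular polygon drawn with `<path>`. Its stroke #000000 means cut at S827, F1023. After flipping Y the toolpath is (309.376,154.316) → (323.024,165.032) → (339.912,161.042) → (347.322,145.352) → (339.675,129.775) → (322.729,126.042) → (309.244,136.963) → (309.376,154.316), returning to the start.

Shape 2 is a regular polygon drawn with `<polygon>`. Its stroke #000000 means cut at S827, F1023. After flipping Y the toolpath is (289.733,10.822) → (285.260,16.826) → (286.341,24.234) → (292.345,28.707) → (299.753,27.626) → (304.226,21.622) → (303.145,14.214) → (297.141,9.741) → (289.733,10.822), returning to the start.

Shape 3 is a line segment drawn with `<path>`. Its stroke #000000 means cut at S827, F1023. After flipping Y the toolpath is (106.970,176.375) → (280.934,225.359).

; LightBurn 1.7.01
; GRBL device profile, absolute coords
G21
G90
G00 X309.376 Y154.316
M4 S827
G01 X323.024 Y165.032 F1023
G01 X339.912 Y161.042
G01 X347.322 Y145.352
G01 X339.675 Y129.775
G01 X322.729 Y126.042
G01 X309.244 Y136.963
G01 X309.376 Y154.316
M5
G00 X289.733 Y10.822
M4 S827
G01 X285.260 Y16.826 F1023
G01 X286.341 Y24.234
G01 X292.345 Y28.707
G01 X299.753 Y27.626
G01 X304.226 Y21.622
G01 X303.145 Y14.214
G01 X297.141 Y9.741
G01 X289.733 Y10.822
M5
G00 X106.970 Y176.375
M4 S827
G01 X280.934 Y225.359 F1023
M5
G00 X0.000 Y0.000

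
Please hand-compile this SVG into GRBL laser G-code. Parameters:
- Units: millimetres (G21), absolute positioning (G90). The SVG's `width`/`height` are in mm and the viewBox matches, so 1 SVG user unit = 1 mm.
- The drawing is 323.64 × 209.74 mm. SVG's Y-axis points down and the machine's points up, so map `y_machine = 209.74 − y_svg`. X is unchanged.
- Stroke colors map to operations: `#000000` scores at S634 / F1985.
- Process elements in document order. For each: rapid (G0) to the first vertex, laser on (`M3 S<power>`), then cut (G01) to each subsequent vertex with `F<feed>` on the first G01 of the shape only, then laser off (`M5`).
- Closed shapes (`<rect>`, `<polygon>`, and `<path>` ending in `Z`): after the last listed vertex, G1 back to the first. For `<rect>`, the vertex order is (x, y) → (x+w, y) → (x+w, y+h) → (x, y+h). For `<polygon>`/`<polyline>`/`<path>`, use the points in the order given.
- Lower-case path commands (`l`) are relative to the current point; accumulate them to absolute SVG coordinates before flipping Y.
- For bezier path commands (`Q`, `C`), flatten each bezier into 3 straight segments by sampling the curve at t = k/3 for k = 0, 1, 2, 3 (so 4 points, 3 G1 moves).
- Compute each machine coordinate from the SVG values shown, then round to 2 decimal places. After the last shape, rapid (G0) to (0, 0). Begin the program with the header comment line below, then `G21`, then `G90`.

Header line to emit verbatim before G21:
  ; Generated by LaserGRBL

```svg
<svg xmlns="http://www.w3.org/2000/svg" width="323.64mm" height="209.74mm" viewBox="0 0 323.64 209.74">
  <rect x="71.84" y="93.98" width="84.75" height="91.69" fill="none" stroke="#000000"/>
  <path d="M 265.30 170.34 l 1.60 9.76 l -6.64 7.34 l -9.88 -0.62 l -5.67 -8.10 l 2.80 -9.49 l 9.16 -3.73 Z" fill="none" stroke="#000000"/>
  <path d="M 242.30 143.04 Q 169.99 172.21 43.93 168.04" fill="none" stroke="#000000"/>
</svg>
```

Since the viewBox matches the mm dimensions, user units are millimetres directly. The only transform is the Y-flip y_m = 209.74 − y_svg.

Shape 1 is a rectangle drawn with `<rect>`. Its stroke #000000 means score at S634, F1985. After flipping Y the toolpath is (71.84,115.76) → (156.59,115.76) → (156.59,24.07) → (71.84,24.07) → (71.84,115.76), returning to the start.

Shape 2 is a regular polygon drawn with `<path>`. Its stroke #000000 means score at S634, F1985. After flipping Y the toolpath is (265.30,39.40) → (266.90,29.64) → (260.26,22.30) → (250.38,22.92) → (244.71,31.02) → (247.51,40.51) → (256.67,44.24) → (265.30,39.40), returning to the start.

Shape 3 is a quadratic bezier drawn with `<path>`. Its stroke #000000 means score at S634, F1985. After flipping Y the toolpath is (242.30,66.70) → (188.12,50.96) → (122.00,42.62) → (43.93,41.70).

; Generated by LaserGRBL
G21
G90
G0 X71.84 Y115.76
M3 S634
G01 X156.59 Y115.76 F1985
G01 X156.59 Y24.07
G01 X71.84 Y24.07
G01 X71.84 Y115.76
M5
G0 X265.30 Y39.40
M3 S634
G01 X266.90 Y29.64 F1985
G01 X260.26 Y22.30
G01 X250.38 Y22.92
G01 X244.71 Y31.02
G01 X247.51 Y40.51
G01 X256.67 Y44.24
G01 X265.30 Y39.40
M5
G0 X242.30 Y66.70
M3 S634
G01 X188.12 Y50.96 F1985
G01 X122.00 Y42.62
G01 X43.93 Y41.70
M5
G0 X0.00 Y0.00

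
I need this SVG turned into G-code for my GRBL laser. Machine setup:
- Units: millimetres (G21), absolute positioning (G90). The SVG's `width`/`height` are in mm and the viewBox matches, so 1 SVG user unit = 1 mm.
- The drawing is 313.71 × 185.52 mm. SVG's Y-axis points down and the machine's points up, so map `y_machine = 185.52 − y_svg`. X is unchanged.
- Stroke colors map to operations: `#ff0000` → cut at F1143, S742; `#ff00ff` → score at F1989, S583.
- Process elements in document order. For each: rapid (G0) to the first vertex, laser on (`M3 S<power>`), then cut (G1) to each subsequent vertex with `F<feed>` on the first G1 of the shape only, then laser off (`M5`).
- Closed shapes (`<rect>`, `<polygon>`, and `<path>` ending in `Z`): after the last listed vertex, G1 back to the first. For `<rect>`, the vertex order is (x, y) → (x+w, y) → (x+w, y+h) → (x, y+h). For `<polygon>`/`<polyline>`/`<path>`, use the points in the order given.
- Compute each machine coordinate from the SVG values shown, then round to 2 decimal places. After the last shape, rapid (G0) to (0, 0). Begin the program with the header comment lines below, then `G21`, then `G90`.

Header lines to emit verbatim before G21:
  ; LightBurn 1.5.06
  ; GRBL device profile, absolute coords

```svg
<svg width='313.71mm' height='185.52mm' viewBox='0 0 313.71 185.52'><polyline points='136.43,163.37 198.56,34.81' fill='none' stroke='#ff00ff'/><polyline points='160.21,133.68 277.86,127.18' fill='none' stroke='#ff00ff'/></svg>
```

; LightBurn 1.5.06
; GRBL device profile, absolute coords
G21
G90
G0 X136.43 Y22.15
M3 S583
G1 X198.56 Y150.71 F1989
M5
G0 X160.21 Y51.84
M3 S583
G1 X277.86 Y58.34 F1989
M5
G0 X0.00 Y0.00

viewBox `0 0 313.71 185.52` with mm width/height → 1 unit = 1 mm. Flip: y_m = 185.52 − y_svg.

**Shape 1** — `<polyline>` line segment, stroke `#ff00ff` → score (S583, F1989). Machine vertices: (136.43,22.15) → (198.56,150.71). Open path.

**Shape 2** — `<polyline>` line segment, stroke `#ff00ff` → score (S583, F1989). Machine vertices: (160.21,51.84) → (277.86,58.34). Open path.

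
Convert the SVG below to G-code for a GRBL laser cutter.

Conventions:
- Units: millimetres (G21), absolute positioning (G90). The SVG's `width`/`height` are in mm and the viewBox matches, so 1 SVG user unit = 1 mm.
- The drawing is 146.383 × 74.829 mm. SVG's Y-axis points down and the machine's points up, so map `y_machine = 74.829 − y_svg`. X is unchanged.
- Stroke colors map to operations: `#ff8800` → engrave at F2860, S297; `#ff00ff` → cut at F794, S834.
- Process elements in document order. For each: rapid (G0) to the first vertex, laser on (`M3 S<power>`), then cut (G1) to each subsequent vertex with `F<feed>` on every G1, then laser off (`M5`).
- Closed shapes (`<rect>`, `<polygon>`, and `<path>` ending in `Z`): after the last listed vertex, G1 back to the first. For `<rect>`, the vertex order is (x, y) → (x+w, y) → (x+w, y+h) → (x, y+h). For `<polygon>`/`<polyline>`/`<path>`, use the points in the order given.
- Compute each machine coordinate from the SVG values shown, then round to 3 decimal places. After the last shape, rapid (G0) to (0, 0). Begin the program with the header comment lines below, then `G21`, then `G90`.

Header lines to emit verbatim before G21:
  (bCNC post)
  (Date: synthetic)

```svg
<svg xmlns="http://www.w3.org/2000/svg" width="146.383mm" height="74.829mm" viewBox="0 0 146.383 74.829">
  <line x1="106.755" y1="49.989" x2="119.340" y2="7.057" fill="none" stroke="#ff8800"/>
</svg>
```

(bCNC post)
(Date: synthetic)
G21
G90
G0 X106.755 Y24.840
M3 S297
G1 X119.340 Y67.772 F2860
M5
G0 X0.000 Y0.000

viewBox `0 0 146.383 74.829` with mm width/height → 1 unit = 1 mm. Flip: y_m = 74.829 − y_svg.

**Shape 1** — `<line>` line segment, stroke `#ff8800` → engrave (S297, F2860). Machine vertices: (106.755,24.840) → (119.340,67.772). Open path.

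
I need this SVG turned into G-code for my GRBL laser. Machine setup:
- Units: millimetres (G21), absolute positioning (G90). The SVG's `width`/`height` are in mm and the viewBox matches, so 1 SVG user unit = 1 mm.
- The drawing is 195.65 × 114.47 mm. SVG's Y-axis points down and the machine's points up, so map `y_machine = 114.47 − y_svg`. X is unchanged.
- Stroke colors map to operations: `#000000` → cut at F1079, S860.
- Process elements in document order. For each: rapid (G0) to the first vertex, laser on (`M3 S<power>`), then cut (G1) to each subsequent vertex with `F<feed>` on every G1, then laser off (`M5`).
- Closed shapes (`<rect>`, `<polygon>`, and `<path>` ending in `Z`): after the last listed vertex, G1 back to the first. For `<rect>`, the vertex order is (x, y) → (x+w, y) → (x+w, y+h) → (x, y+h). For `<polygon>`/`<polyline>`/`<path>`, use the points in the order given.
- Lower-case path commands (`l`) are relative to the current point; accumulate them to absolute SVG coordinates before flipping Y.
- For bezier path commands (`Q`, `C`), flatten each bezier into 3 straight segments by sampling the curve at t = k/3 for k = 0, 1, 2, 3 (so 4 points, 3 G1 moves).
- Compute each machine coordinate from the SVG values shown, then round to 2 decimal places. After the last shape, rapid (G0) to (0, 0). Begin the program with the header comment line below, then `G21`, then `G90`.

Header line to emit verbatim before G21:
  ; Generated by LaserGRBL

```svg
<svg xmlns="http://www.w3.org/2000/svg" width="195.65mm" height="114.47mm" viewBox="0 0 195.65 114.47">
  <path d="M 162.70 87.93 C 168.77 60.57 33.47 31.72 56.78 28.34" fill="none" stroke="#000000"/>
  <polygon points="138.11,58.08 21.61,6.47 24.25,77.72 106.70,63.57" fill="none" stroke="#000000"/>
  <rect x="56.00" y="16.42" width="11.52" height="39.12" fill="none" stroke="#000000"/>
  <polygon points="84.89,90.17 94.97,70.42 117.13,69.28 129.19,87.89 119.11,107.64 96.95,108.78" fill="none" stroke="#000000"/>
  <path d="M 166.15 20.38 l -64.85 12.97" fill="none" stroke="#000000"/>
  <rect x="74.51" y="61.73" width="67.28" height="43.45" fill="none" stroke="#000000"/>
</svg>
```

viewBox `0 0 195.65 114.47` with mm width/height → 1 unit = 1 mm. Flip: y_m = 114.47 − y_svg.

**Shape 1** — `<path>` cubic bezier, stroke `#000000` → cut (S860, F1079). Control points (SVG): P0=(162.70,87.93), P1=(168.77,60.57), P2=(33.47,31.72), P3=(56.78,28.34); sampled at t=k/3. Machine vertices: (162.70,26.54) → (132.76,53.40) → (75.23,75.26) → (56.78,86.13). Open path.

**Shape 2** — `<polygon>` closed polygon, stroke `#000000` → cut (S860, F1079). Machine vertices: (138.11,56.39) → (21.61,108.00) → (24.25,36.75) → (106.70,50.90) → (138.11,56.39). Closed: final G1 returns to the first vertex.

**Shape 3** — `<rect>` rectangle, stroke `#000000` → cut (S860, F1079). Machine vertices: (56.00,98.05) → (67.52,98.05) → (67.52,58.93) → (56.00,58.93) → (56.00,98.05). Closed: final G1 returns to the first vertex.

**Shape 4** — `<polygon>` regular polygon, stroke `#000000` → cut (S860, F1079). Machine vertices: (84.89,24.30) → (94.97,44.05) → (117.13,45.19) → (129.19,26.58) → (119.11,6.83) → (96.95,5.69) → (84.89,24.30). Closed: final G1 returns to the first vertex.

**Shape 5** — `<path>` line segment, stroke `#000000` → cut (S860, F1079). Machine vertices: (166.15,94.09) → (101.30,81.12). Open path.

**Shape 6** — `<rect>` rectangle, stroke `#000000` → cut (S860, F1079). Machine vertices: (74.51,52.74) → (141.79,52.74) → (141.79,9.29) → (74.51,9.29) → (74.51,52.74). Closed: final G1 returns to the first vertex.

; Generated by LaserGRBL
G21
G90
G0 X162.70 Y26.54
M3 S860
G1 X132.76 Y53.40 F1079
G1 X75.23 Y75.26 F1079
G1 X56.78 Y86.13 F1079
M5
G0 X138.11 Y56.39
M3 S860
G1 X21.61 Y108.00 F1079
G1 X24.25 Y36.75 F1079
G1 X106.70 Y50.90 F1079
G1 X138.11 Y56.39 F1079
M5
G0 X56.00 Y98.05
M3 S860
G1 X67.52 Y98.05 F1079
G1 X67.52 Y58.93 F1079
G1 X56.00 Y58.93 F1079
G1 X56.00 Y98.05 F1079
M5
G0 X84.89 Y24.30
M3 S860
G1 X94.97 Y44.05 F1079
G1 X117.13 Y45.19 F1079
G1 X129.19 Y26.58 F1079
G1 X119.11 Y6.83 F1079
G1 X96.95 Y5.69 F1079
G1 X84.89 Y24.30 F1079
M5
G0 X166.15 Y94.09
M3 S860
G1 X101.30 Y81.12 F1079
M5
G0 X74.51 Y52.74
M3 S860
G1 X141.79 Y52.74 F1079
G1 X141.79 Y9.29 F1079
G1 X74.51 Y9.29 F1079
G1 X74.51 Y52.74 F1079
M5
G0 X0.00 Y0.00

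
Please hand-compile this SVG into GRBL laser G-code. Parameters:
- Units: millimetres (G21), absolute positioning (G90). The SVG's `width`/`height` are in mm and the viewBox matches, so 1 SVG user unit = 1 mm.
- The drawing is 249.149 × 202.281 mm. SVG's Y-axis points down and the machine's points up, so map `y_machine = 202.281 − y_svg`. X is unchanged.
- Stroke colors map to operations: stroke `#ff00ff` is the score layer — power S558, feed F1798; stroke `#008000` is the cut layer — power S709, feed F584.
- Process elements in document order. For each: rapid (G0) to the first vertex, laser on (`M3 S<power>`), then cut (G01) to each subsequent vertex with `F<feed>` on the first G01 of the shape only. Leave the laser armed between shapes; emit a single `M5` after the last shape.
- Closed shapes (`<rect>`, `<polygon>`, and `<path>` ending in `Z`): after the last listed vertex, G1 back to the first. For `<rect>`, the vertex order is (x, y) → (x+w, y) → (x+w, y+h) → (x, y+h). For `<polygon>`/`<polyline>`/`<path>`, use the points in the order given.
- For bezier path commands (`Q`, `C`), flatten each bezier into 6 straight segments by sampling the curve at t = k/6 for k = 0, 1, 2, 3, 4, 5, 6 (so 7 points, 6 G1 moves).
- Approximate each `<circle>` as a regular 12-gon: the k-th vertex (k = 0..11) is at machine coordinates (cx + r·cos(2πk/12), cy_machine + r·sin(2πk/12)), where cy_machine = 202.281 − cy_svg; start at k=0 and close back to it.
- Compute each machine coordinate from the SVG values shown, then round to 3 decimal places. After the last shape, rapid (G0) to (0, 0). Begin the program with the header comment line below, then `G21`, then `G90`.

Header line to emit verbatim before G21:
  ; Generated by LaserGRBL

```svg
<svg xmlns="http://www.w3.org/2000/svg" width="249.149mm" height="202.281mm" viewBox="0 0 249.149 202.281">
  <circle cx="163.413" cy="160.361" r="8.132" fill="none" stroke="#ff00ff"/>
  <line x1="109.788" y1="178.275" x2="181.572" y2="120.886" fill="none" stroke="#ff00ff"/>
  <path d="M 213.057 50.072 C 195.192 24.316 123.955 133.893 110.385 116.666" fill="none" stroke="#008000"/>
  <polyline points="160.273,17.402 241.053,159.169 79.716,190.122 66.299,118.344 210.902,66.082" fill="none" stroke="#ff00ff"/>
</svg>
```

; Generated by LaserGRBL
G21
G90
G0 X171.545 Y41.920
M3 S558
G01 X170.456 Y45.986 F1798
G01 X167.479 Y48.963
G01 X163.413 Y50.052
G01 X159.347 Y48.963
G01 X156.370 Y45.986
G01 X155.281 Y41.920
G01 X156.370 Y37.854
G01 X159.347 Y34.877
G01 X163.413 Y33.788
G01 X167.479 Y34.877
G01 X170.456 Y37.854
G01 X171.545 Y41.920
G0 X109.788 Y24.006
M3 S558
G01 X181.572 Y81.395 F1798
G0 X213.057 Y152.209
M3 S709
G01 X200.191 Y155.023 F584
G01 X181.514 Y142.563
G01 X160.110 Y122.110
G01 X139.065 Y100.947
G01 X121.462 Y86.355
G01 X110.385 Y85.615
G0 X160.273 Y184.879
M3 S558
G01 X241.053 Y43.112 F1798
G01 X79.716 Y12.159
G01 X66.299 Y83.937
G01 X210.902 Y136.199
M5
G0 X0.000 Y0.000

Since the viewBox matches the mm dimensions, user units are millimetres directly. The only transform is the Y-flip y_m = 202.281 − y_svg.

Shape 1 is a circle drawn with `<circle>`. Its stroke #ff00ff means score at S558, F1798. After flipping Y the toolpath is (171.545,41.920) → (170.456,45.986) → (167.479,48.963) → (163.413,50.052) → (159.347,48.963) → (156.370,45.986) → (155.281,41.920) → (156.370,37.854) → (159.347,34.877) → (163.413,33.788) → (167.479,34.877) → (170.456,37.854) → (171.545,41.920), returning to the start.

Shape 2 is a line segment drawn with `<line>`. Its stroke #ff00ff means score at S558, F1798. After flipping Y the toolpath is (109.788,24.006) → (181.572,81.395).

Shape 3 is a cubic bezier drawn with `<path>`. Its stroke #008000 means cut at S709, F584. After flipping Y the toolpath is (213.057,152.209) → (200.191,155.023) → (181.514,142.563) → (160.110,122.110) → (139.065,100.947) → (121.462,86.355) → (110.385,85.615).

Shape 4 is a open polyline drawn with `<polyline>`. Its stroke #ff00ff means score at S558, F1798. After flipping Y the toolpath is (160.273,184.879) → (241.053,43.112) → (79.716,12.159) → (66.299,83.937) → (210.902,136.199).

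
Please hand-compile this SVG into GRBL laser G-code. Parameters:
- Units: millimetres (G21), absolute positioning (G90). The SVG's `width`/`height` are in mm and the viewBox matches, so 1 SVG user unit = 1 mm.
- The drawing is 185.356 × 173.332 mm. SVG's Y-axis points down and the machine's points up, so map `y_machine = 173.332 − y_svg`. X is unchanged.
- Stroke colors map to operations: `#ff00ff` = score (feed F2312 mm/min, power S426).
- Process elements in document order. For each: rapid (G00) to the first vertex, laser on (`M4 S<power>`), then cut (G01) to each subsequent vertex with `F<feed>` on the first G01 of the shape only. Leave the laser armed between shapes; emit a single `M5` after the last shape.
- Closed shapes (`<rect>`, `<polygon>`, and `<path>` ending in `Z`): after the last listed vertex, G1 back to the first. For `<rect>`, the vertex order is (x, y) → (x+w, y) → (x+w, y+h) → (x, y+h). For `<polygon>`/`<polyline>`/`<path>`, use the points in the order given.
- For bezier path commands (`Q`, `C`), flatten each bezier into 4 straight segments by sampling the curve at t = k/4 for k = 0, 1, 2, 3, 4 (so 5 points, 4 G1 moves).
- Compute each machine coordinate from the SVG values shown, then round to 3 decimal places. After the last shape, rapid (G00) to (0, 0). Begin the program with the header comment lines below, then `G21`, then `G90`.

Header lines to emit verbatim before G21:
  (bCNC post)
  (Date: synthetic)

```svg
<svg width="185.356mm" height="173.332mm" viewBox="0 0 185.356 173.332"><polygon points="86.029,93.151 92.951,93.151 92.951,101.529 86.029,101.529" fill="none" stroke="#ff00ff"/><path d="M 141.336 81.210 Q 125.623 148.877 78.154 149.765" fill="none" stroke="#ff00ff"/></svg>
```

1 u = 1 mm; y_m = 173.332 − y.

[1] `<polygon>` rectangle, #ff00ff→score S426 F2312: (86.029,80.181) → (92.951,80.181) → (92.951,71.803) → (86.029,71.803) → (86.029,80.181) (closed)

[2] `<path>` quadratic bezier, #ff00ff→score S426 F2312: (141.336,92.122) → (131.495,62.462) → (117.684,41.150) → (99.904,28.185) → (78.154,23.567)

(bCNC post)
(Date: synthetic)
G21
G90
G00 X86.029 Y80.181
M4 S426
G01 X92.951 Y80.181 F2312
G01 X92.951 Y71.803
G01 X86.029 Y71.803
G01 X86.029 Y80.181
G00 X141.336 Y92.122
M4 S426
G01 X131.495 Y62.462 F2312
G01 X117.684 Y41.150
G01 X99.904 Y28.185
G01 X78.154 Y23.567
M5
G00 X0.000 Y0.000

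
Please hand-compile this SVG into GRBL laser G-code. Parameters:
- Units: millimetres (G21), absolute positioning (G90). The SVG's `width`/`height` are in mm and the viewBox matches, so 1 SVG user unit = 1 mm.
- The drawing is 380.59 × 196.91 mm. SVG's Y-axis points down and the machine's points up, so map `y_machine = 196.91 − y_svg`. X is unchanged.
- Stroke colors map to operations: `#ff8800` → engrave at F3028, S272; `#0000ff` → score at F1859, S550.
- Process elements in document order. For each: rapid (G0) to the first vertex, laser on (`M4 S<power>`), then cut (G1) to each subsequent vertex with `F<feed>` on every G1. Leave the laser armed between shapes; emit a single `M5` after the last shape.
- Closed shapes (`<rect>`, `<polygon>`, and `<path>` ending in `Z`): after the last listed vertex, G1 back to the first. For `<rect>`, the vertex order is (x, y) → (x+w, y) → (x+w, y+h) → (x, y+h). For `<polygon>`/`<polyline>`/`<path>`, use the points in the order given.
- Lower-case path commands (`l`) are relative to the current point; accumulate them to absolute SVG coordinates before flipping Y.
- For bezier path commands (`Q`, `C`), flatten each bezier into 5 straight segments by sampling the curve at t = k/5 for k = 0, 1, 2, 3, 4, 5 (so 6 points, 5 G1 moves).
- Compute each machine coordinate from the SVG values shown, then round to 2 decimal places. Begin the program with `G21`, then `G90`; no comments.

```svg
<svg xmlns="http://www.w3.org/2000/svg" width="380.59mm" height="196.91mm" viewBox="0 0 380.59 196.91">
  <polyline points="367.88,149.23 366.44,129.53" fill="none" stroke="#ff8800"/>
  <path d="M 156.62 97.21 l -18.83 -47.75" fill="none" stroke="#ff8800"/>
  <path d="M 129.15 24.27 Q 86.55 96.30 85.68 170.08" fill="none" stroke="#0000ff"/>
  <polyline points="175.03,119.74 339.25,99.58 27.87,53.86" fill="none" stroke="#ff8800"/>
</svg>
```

1 u = 1 mm; y_m = 196.91 − y.

[1] `<polyline>` line segment, #ff8800→engrave S272 F3028: (367.88,47.68) → (366.44,67.38)

[2] `<path>` line segment, #ff8800→engrave S272 F3028: (156.62,99.70) → (137.79,147.45)

[3] `<path>` quadratic bezier, #0000ff→score S550 F1859: (129.15,172.64) → (113.78,143.76) → (101.75,114.74) → (93.05,85.57) → (87.70,56.27) → (85.68,26.83)

[4] `<polyline>` open polyline, #ff8800→engrave S272 F3028: (175.03,77.17) → (339.25,97.33) → (27.87,143.05)

G21
G90
G0 X367.88 Y47.68
M4 S272
G1 X366.44 Y67.38 F3028
G0 X156.62 Y99.70
M4 S272
G1 X137.79 Y147.45 F3028
G0 X129.15 Y172.64
M4 S550
G1 X113.78 Y143.76 F1859
G1 X101.75 Y114.74 F1859
G1 X93.05 Y85.57 F1859
G1 X87.70 Y56.27 F1859
G1 X85.68 Y26.83 F1859
G0 X175.03 Y77.17
M4 S272
G1 X339.25 Y97.33 F3028
G1 X27.87 Y143.05 F3028
M5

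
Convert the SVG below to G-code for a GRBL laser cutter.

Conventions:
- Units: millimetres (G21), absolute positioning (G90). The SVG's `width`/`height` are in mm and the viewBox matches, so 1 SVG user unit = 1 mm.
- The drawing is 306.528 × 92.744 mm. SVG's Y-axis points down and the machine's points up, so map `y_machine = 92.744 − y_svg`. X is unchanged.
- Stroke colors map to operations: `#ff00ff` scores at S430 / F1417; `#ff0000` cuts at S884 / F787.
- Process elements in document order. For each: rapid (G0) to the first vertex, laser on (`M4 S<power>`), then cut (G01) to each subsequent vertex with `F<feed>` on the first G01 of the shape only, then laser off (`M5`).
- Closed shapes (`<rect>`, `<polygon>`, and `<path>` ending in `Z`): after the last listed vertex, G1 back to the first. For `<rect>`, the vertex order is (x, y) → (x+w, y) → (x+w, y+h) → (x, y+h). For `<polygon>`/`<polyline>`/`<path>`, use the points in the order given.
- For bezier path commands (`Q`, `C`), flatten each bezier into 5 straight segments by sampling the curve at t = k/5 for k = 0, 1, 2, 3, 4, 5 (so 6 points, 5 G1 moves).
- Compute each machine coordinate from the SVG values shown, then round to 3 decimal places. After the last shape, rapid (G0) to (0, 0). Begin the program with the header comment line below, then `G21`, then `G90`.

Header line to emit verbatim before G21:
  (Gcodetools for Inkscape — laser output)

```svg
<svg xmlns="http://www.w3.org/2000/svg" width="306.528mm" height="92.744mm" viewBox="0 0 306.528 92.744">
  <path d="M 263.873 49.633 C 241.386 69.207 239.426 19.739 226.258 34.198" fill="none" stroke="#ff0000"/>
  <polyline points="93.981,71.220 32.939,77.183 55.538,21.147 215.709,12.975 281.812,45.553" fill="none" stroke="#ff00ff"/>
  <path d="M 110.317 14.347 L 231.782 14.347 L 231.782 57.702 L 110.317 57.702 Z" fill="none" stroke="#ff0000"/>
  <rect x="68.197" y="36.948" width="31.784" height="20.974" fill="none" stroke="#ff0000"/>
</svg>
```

1 u = 1 mm; y_m = 92.744 − y.

[1] `<path>` cubic bezier, #ff0000→cut S884 F787: (263.873,43.111) → (252.590,38.588) → (244.711,44.252) → (238.711,53.722) → (233.068,60.614) → (226.258,58.546)

[2] `<polyline>` open polyline, #ff00ff→score S430 F1417: (93.981,21.524) → (32.939,15.561) → (55.538,71.597) → (215.709,79.769) → (281.812,47.191)

[3] `<path>` rectangle, #ff0000→cut S884 F787: (110.317,78.397) → (231.782,78.397) → (231.782,35.042) → (110.317,35.042) → (110.317,78.397) (closed)

[4] `<rect>` rectangle, #ff0000→cut S884 F787: (68.197,55.796) → (99.981,55.796) → (99.981,34.822) → (68.197,34.822) → (68.197,55.796) (closed)

(Gcodetools for Inkscape — laser output)
G21
G90
G0 X263.873 Y43.111
M4 S884
G01 X252.590 Y38.588 F787
G01 X244.711 Y44.252
G01 X238.711 Y53.722
G01 X233.068 Y60.614
G01 X226.258 Y58.546
M5
G0 X93.981 Y21.524
M4 S430
G01 X32.939 Y15.561 F1417
G01 X55.538 Y71.597
G01 X215.709 Y79.769
G01 X281.812 Y47.191
M5
G0 X110.317 Y78.397
M4 S884
G01 X231.782 Y78.397 F787
G01 X231.782 Y35.042
G01 X110.317 Y35.042
G01 X110.317 Y78.397
M5
G0 X68.197 Y55.796
M4 S884
G01 X99.981 Y55.796 F787
G01 X99.981 Y34.822
G01 X68.197 Y34.822
G01 X68.197 Y55.796
M5
G0 X0.000 Y0.000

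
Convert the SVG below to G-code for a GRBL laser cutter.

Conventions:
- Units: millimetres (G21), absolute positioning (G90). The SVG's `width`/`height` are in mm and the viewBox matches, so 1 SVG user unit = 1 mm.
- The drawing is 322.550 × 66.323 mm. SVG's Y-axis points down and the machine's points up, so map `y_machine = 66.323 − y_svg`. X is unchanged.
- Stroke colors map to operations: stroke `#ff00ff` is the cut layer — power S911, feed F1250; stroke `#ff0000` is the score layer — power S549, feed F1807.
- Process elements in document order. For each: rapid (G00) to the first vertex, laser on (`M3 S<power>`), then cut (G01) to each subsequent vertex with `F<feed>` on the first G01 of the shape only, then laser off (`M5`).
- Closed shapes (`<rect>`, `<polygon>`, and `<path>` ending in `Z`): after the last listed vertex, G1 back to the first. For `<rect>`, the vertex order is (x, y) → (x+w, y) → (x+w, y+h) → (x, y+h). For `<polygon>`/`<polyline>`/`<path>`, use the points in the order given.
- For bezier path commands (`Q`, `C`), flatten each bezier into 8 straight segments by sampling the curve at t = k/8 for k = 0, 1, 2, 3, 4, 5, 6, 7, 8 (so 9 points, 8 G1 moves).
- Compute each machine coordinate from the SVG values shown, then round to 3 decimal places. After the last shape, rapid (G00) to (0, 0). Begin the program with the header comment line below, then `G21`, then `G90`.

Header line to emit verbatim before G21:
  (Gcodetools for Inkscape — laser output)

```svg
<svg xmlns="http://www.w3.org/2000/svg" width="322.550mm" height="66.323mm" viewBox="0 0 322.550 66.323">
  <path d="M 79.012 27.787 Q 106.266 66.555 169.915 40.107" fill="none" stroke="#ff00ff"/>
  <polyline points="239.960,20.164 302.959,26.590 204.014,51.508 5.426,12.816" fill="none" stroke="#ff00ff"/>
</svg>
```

viewBox `0 0 322.550 66.323` with mm width/height → 1 unit = 1 mm. Flip: y_m = 66.323 − y_svg.

**Shape 1** — `<path>` quadratic bezier, stroke `#ff00ff` → cut (S911, F1250). Control points (SVG): P0=(79.012,27.787), P1=(106.266,66.555), P2=(169.915,40.107); sampled at t=k/8. Machine vertices: (79.012,38.536) → (86.394,29.863) → (94.914,23.228) → (104.571,18.631) → (115.365,16.072) → (127.296,15.551) → (140.365,17.068) → (154.571,20.623) → (169.915,26.216). Open path.

**Shape 2** — `<polyline>` open polyline, stroke `#ff00ff` → cut (S911, F1250). Machine vertices: (239.960,46.159) → (302.959,39.733) → (204.014,14.815) → (5.426,53.507). Open path.

(Gcodetools for Inkscape — laser output)
G21
G90
G00 X79.012 Y38.536
M3 S911
G01 X86.394 Y29.863 F1250
G01 X94.914 Y23.228
G01 X104.571 Y18.631
G01 X115.365 Y16.072
G01 X127.296 Y15.551
G01 X140.365 Y17.068
G01 X154.571 Y20.623
G01 X169.915 Y26.216
M5
G00 X239.960 Y46.159
M3 S911
G01 X302.959 Y39.733 F1250
G01 X204.014 Y14.815
G01 X5.426 Y53.507
M5
G00 X0.000 Y0.000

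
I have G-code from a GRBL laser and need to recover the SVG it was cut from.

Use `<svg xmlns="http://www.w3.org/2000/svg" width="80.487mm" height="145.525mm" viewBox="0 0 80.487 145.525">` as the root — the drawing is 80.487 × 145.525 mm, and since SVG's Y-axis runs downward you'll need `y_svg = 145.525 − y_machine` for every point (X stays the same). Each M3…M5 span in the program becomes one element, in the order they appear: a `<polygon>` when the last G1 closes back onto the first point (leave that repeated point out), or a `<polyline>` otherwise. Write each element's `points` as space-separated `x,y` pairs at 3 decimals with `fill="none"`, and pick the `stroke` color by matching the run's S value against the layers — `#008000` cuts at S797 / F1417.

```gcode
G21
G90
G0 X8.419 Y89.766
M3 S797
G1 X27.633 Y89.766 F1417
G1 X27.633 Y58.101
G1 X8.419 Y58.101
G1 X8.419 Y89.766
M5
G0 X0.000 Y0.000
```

<svg xmlns="http://www.w3.org/2000/svg" width="80.487mm" height="145.525mm" viewBox="0 0 80.487 145.525">
  <polygon points="8.419,55.759 27.633,55.759 27.633,87.424 8.419,87.424" fill="none" stroke="#008000"/>
</svg>

y_svg = 145.525 − y_m. Every run uses S797, so all elements get stroke `#008000` (cut).

[1] closed run; points: 8.419,55.759 27.633,55.759 27.633,87.424 8.419,87.424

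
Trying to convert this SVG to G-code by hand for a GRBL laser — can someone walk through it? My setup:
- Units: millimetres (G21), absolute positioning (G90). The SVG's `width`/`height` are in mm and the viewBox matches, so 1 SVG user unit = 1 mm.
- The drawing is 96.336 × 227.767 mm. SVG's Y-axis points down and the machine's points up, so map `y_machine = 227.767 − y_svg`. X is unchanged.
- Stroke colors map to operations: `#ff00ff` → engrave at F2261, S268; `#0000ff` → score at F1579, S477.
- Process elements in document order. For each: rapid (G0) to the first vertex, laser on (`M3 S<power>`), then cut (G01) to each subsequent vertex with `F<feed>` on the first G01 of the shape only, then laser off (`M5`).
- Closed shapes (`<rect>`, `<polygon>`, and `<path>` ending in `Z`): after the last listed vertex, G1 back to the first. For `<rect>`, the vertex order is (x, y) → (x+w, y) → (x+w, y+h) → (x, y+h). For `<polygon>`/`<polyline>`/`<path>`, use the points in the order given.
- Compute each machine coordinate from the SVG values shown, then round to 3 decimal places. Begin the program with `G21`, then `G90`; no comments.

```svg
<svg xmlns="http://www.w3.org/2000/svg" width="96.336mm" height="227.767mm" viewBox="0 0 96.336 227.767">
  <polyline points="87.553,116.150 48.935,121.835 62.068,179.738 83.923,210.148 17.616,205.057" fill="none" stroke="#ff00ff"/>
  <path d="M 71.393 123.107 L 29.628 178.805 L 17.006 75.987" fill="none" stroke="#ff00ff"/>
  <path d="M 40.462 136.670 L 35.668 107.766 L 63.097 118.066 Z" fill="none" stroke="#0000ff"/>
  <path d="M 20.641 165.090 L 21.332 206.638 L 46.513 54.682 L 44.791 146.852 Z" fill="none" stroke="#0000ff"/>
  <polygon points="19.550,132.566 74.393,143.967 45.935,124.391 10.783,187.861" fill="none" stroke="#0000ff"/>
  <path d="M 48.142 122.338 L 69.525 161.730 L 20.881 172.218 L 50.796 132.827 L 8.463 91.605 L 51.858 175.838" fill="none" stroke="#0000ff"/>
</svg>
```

Since the viewBox matches the mm dimensions, user units are millimetres directly. The only transform is the Y-flip y_m = 227.767 − y_svg.

Shape 1 is a open polyline drawn with `<polyline>`. Its stroke #ff00ff means engrave at S268, F2261. After flipping Y the toolpath is (87.553,111.617) → (48.935,105.932) → (62.068,48.029) → (83.923,17.619) → (17.616,22.710).

Shape 2 is a open polyline drawn with `<path>`. Its stroke #ff00ff means engrave at S268, F2261. After flipping Y the toolpath is (71.393,104.660) → (29.628,48.962) → (17.006,151.780).

Shape 3 is a regular polygon drawn with `<path>`. Its stroke #0000ff means score at S477, F1579. After flipping Y the toolpath is (40.462,91.097) → (35.668,120.001) → (63.097,109.701) → (40.462,91.097), returning to the start.

Shape 4 is a closed polygon drawn with `<path>`. Its stroke #0000ff means score at S477, F1579. After flipping Y the toolpath is (20.641,62.677) → (21.332,21.129) → (46.513,173.085) → (44.791,80.915) → (20.641,62.677), returning to the start.

Shape 5 is a closed polygon drawn with `<polygon>`. Its stroke #0000ff means score at S477, F1579. After flipping Y the toolpath is (19.550,95.201) → (74.393,83.800) → (45.935,103.376) → (10.783,39.906) → (19.550,95.201), returning to the start.

Shape 6 is a open polyline drawn with `<path>`. Its stroke #0000ff means score at S477, F1579. After flipping Y the toolpath is (48.142,105.429) → (69.525,66.037) → (20.881,55.549) → (50.796,94.940) → (8.463,136.162) → (51.858,51.929).

G21
G90
G0 X87.553 Y111.617
M3 S268
G01 X48.935 Y105.932 F2261
G01 X62.068 Y48.029
G01 X83.923 Y17.619
G01 X17.616 Y22.710
M5
G0 X71.393 Y104.660
M3 S268
G01 X29.628 Y48.962 F2261
G01 X17.006 Y151.780
M5
G0 X40.462 Y91.097
M3 S477
G01 X35.668 Y120.001 F1579
G01 X63.097 Y109.701
G01 X40.462 Y91.097
M5
G0 X20.641 Y62.677
M3 S477
G01 X21.332 Y21.129 F1579
G01 X46.513 Y173.085
G01 X44.791 Y80.915
G01 X20.641 Y62.677
M5
G0 X19.550 Y95.201
M3 S477
G01 X74.393 Y83.800 F1579
G01 X45.935 Y103.376
G01 X10.783 Y39.906
G01 X19.550 Y95.201
M5
G0 X48.142 Y105.429
M3 S477
G01 X69.525 Y66.037 F1579
G01 X20.881 Y55.549
G01 X50.796 Y94.940
G01 X8.463 Y136.162
G01 X51.858 Y51.929
M5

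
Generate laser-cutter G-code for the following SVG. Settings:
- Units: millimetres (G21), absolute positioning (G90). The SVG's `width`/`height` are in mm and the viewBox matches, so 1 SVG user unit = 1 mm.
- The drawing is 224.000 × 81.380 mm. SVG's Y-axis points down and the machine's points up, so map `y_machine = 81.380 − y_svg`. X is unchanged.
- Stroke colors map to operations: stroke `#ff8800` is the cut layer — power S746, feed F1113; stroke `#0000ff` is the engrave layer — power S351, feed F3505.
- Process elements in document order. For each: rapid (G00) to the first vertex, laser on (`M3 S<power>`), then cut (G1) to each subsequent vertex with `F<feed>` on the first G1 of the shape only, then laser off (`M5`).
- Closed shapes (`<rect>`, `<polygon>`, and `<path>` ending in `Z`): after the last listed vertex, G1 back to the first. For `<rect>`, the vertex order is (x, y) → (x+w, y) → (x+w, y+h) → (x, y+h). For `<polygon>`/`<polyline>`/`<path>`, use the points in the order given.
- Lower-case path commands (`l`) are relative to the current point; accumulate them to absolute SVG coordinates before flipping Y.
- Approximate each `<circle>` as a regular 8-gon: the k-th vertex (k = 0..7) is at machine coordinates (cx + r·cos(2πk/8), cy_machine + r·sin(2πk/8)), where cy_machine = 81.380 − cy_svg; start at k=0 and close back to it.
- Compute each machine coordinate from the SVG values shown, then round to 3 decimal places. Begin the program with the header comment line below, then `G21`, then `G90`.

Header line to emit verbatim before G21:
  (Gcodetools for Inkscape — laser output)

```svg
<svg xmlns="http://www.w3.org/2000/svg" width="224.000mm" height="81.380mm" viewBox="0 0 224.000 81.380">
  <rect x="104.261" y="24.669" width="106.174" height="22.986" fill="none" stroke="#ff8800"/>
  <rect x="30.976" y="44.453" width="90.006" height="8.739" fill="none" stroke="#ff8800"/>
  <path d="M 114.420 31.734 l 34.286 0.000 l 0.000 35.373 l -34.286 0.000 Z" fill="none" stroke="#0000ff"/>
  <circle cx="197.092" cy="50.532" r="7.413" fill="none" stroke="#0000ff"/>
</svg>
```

1 u = 1 mm; y_m = 81.380 − y.

[1] `<rect>` rectangle, #ff8800→cut S746 F1113: (104.261,56.711) → (210.435,56.711) → (210.435,33.725) → (104.261,33.725) → (104.261,56.711) (closed)

[2] `<rect>` rectangle, #ff8800→cut S746 F1113: (30.976,36.927) → (120.982,36.927) → (120.982,28.188) → (30.976,28.188) → (30.976,36.927) (closed)

[3] `<path>` rectangle, #0000ff→engrave S351 F3505: (114.420,49.646) → (148.706,49.646) → (148.706,14.273) → (114.420,14.273) → (114.420,49.646) (closed)

[4] `<circle>` circle, #0000ff→engrave S351 F3505: (204.505,30.848) → (202.334,36.090) → (197.092,38.261) → (191.850,36.090) → (189.679,30.848) → (191.850,25.606) → (197.092,23.435) → (202.334,25.606) → (204.505,30.848) (closed)

(Gcodetools for Inkscape — laser output)
G21
G90
G00 X104.261 Y56.711
M3 S746
G1 X210.435 Y56.711 F1113
G1 X210.435 Y33.725
G1 X104.261 Y33.725
G1 X104.261 Y56.711
M5
G00 X30.976 Y36.927
M3 S746
G1 X120.982 Y36.927 F1113
G1 X120.982 Y28.188
G1 X30.976 Y28.188
G1 X30.976 Y36.927
M5
G00 X114.420 Y49.646
M3 S351
G1 X148.706 Y49.646 F3505
G1 X148.706 Y14.273
G1 X114.420 Y14.273
G1 X114.420 Y49.646
M5
G00 X204.505 Y30.848
M3 S351
G1 X202.334 Y36.090 F3505
G1 X197.092 Y38.261
G1 X191.850 Y36.090
G1 X189.679 Y30.848
G1 X191.850 Y25.606
G1 X197.092 Y23.435
G1 X202.334 Y25.606
G1 X204.505 Y30.848
M5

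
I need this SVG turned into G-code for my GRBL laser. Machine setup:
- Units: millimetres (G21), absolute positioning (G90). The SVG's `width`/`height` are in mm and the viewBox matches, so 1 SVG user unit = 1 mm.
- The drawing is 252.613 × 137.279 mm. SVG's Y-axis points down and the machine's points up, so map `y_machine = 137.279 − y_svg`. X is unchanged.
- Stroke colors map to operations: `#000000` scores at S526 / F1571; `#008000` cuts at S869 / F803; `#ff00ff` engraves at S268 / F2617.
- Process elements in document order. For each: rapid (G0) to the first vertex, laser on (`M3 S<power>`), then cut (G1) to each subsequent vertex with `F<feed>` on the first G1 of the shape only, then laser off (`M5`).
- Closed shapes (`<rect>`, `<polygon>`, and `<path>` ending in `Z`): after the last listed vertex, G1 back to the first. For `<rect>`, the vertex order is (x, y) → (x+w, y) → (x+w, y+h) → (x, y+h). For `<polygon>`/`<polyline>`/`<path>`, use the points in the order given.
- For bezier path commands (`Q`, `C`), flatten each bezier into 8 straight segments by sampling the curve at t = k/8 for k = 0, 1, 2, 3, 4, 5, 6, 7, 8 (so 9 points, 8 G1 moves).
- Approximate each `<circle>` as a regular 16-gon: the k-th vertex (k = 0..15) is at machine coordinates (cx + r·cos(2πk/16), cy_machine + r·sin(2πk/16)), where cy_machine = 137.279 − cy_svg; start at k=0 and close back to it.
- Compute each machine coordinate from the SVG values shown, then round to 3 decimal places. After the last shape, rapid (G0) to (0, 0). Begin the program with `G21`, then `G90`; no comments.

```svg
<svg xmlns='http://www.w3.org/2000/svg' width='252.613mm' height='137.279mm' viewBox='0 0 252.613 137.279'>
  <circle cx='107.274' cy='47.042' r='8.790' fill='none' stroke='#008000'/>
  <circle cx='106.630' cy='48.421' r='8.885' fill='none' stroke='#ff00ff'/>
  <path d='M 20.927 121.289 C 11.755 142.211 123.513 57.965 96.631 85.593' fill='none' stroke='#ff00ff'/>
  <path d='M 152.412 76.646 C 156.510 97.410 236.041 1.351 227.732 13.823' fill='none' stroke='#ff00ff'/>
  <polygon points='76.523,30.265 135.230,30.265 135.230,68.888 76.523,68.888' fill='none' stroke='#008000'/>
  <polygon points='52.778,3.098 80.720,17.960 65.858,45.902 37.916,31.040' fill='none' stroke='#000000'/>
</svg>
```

1 u = 1 mm; y_m = 137.279 − y.

[1] `<circle>` circle, #008000→cut S869 F803: (116.064,90.237) → (115.395,93.601) → (113.489,96.452) → (110.638,98.358) → (107.274,99.027) → (103.910,98.358) → (101.059,96.452) → (99.153,93.601) → (98.484,90.237) → (99.153,86.873) → (101.059,84.022) → (103.910,82.116) → (107.274,81.447) → (110.638,82.116) → (113.489,84.022) → (115.395,86.873) → (116.064,90.237) (closed)

[2] `<circle>` circle, #ff00ff→engrave S268 F2617: (115.515,88.858) → (114.839,92.258) → (112.913,95.141) → (110.030,97.067) → (106.630,97.743) → (103.230,97.067) → (100.347,95.141) → (98.421,92.258) → (97.745,88.858) → (98.421,85.458) → (100.347,82.575) → (103.230,80.649) → (106.630,79.973) → (110.030,80.649) → (112.913,82.575) → (114.839,85.458) → (115.515,88.858) (closed)

[3] `<path>` cubic bezier, #ff00ff→engrave S268 F2617: (20.927,15.990) → (22.649,12.650) → (32.667,16.626) → (47.938,25.375) → (65.420,36.353) → (82.073,47.016) → (94.853,54.822) → (100.720,57.226) → (96.631,51.686)

[4] `<path>` cubic bezier, #ff00ff→engrave S268 F2617: (152.412,60.633) → (157.166,57.882) → (167.078,63.443) → (180.235,74.674) → (194.725,88.935) → (208.632,103.584) → (220.045,115.982) → (227.049,123.486) → (227.732,123.456)

[5] `<polygon>` rectangle, #008000→cut S869 F803: (76.523,107.014) → (135.230,107.014) → (135.230,68.391) → (76.523,68.391) → (76.523,107.014) (closed)

[6] `<polygon>` regular polygon, #000000→score S526 F1571: (52.778,134.181) → (80.720,119.319) → (65.858,91.377) → (37.916,106.239) → (52.778,134.181) (closed)

G21
G90
G0 X116.064 Y90.237
M3 S869
G1 X115.395 Y93.601 F803
G1 X113.489 Y96.452
G1 X110.638 Y98.358
G1 X107.274 Y99.027
G1 X103.910 Y98.358
G1 X101.059 Y96.452
G1 X99.153 Y93.601
G1 X98.484 Y90.237
G1 X99.153 Y86.873
G1 X101.059 Y84.022
G1 X103.910 Y82.116
G1 X107.274 Y81.447
G1 X110.638 Y82.116
G1 X113.489 Y84.022
G1 X115.395 Y86.873
G1 X116.064 Y90.237
M5
G0 X115.515 Y88.858
M3 S268
G1 X114.839 Y92.258 F2617
G1 X112.913 Y95.141
G1 X110.030 Y97.067
G1 X106.630 Y97.743
G1 X103.230 Y97.067
G1 X100.347 Y95.141
G1 X98.421 Y92.258
G1 X97.745 Y88.858
G1 X98.421 Y85.458
G1 X100.347 Y82.575
G1 X103.230 Y80.649
G1 X106.630 Y79.973
G1 X110.030 Y80.649
G1 X112.913 Y82.575
G1 X114.839 Y85.458
G1 X115.515 Y88.858
M5
G0 X20.927 Y15.990
M3 S268
G1 X22.649 Y12.650 F2617
G1 X32.667 Y16.626
G1 X47.938 Y25.375
G1 X65.420 Y36.353
G1 X82.073 Y47.016
G1 X94.853 Y54.822
G1 X100.720 Y57.226
G1 X96.631 Y51.686
M5
G0 X152.412 Y60.633
M3 S268
G1 X157.166 Y57.882 F2617
G1 X167.078 Y63.443
G1 X180.235 Y74.674
G1 X194.725 Y88.935
G1 X208.632 Y103.584
G1 X220.045 Y115.982
G1 X227.049 Y123.486
G1 X227.732 Y123.456
M5
G0 X76.523 Y107.014
M3 S869
G1 X135.230 Y107.014 F803
G1 X135.230 Y68.391
G1 X76.523 Y68.391
G1 X76.523 Y107.014
M5
G0 X52.778 Y134.181
M3 S526
G1 X80.720 Y119.319 F1571
G1 X65.858 Y91.377
G1 X37.916 Y106.239
G1 X52.778 Y134.181
M5
G0 X0.000 Y0.000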